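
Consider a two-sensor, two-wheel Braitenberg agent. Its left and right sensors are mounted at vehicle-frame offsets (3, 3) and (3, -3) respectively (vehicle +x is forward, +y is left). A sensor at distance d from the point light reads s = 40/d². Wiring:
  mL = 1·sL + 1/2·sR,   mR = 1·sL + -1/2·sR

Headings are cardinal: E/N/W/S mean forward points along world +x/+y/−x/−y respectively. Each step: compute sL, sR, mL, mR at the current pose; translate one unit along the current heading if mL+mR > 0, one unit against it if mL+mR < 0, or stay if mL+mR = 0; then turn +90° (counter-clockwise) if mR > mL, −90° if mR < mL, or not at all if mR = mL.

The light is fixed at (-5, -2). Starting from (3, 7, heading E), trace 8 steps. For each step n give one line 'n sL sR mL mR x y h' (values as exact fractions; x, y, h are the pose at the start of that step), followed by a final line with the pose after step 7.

0 8/53 40/157 2316/8321 196/8321 3 7 E
1 2/9 5/9 1/2 -1/18 4 7 S
2 40/61 40/157 7500/9577 5060/9577 4 6 W
3 20/73 20/121 3150/8833 1690/8833 3 6 N
4 8/53 40/157 2316/8321 196/8321 3 7 E
5 2/9 5/9 1/2 -1/18 4 7 S
6 40/61 40/157 7500/9577 5060/9577 4 6 W
7 20/73 20/121 3150/8833 1690/8833 3 6 N
final 3 7 E

n=0: pose=(3,7,E); sL=8/53, sR=40/157; mL=2316/8321, mR=196/8321; mL+mR=16/53 → advance +1; mR−mL=-40/157 → turn -1·90°
n=1: pose=(4,7,S); sL=2/9, sR=5/9; mL=1/2, mR=-1/18; mL+mR=4/9 → advance +1; mR−mL=-5/9 → turn -1·90°
n=2: pose=(4,6,W); sL=40/61, sR=40/157; mL=7500/9577, mR=5060/9577; mL+mR=80/61 → advance +1; mR−mL=-40/157 → turn -1·90°
n=3: pose=(3,6,N); sL=20/73, sR=20/121; mL=3150/8833, mR=1690/8833; mL+mR=40/73 → advance +1; mR−mL=-20/121 → turn -1·90°
n=4: pose=(3,7,E); sL=8/53, sR=40/157; mL=2316/8321, mR=196/8321; mL+mR=16/53 → advance +1; mR−mL=-40/157 → turn -1·90°
n=5: pose=(4,7,S); sL=2/9, sR=5/9; mL=1/2, mR=-1/18; mL+mR=4/9 → advance +1; mR−mL=-5/9 → turn -1·90°
n=6: pose=(4,6,W); sL=40/61, sR=40/157; mL=7500/9577, mR=5060/9577; mL+mR=80/61 → advance +1; mR−mL=-40/157 → turn -1·90°
n=7: pose=(3,6,N); sL=20/73, sR=20/121; mL=3150/8833, mR=1690/8833; mL+mR=40/73 → advance +1; mR−mL=-20/121 → turn -1·90°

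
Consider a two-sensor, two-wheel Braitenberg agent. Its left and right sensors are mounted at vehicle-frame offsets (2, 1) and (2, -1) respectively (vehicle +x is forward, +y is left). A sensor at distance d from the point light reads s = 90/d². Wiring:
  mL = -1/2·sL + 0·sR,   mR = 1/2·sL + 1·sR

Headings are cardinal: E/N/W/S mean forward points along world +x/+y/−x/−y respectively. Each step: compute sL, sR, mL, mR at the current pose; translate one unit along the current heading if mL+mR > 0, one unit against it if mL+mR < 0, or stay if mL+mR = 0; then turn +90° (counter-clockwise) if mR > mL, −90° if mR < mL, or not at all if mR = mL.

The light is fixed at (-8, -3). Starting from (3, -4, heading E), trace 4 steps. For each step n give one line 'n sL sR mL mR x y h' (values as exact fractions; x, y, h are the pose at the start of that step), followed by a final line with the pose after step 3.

n=0: pose=(3,-4,E); sL=90/169, sR=90/173; mL=-45/169, mR=22995/29237; mL+mR=90/173 → advance +1; mR−mL=30780/29237 → turn +1·90°
n=1: pose=(4,-4,N); sL=45/61, sR=9/17; mL=-45/122, mR=1863/2074; mL+mR=9/17 → advance +1; mR−mL=1314/1037 → turn +1·90°
n=2: pose=(4,-3,W); sL=90/101, sR=90/101; mL=-45/101, mR=135/101; mL+mR=90/101 → advance +1; mR−mL=180/101 → turn +1·90°
n=3: pose=(3,-3,S); sL=45/74, sR=45/52; mL=-45/148, mR=1125/962; mL+mR=45/52 → advance +1; mR−mL=2835/1924 → turn +1·90°

0 90/169 90/173 -45/169 22995/29237 3 -4 E
1 45/61 9/17 -45/122 1863/2074 4 -4 N
2 90/101 90/101 -45/101 135/101 4 -3 W
3 45/74 45/52 -45/148 1125/962 3 -3 S
final 3 -4 E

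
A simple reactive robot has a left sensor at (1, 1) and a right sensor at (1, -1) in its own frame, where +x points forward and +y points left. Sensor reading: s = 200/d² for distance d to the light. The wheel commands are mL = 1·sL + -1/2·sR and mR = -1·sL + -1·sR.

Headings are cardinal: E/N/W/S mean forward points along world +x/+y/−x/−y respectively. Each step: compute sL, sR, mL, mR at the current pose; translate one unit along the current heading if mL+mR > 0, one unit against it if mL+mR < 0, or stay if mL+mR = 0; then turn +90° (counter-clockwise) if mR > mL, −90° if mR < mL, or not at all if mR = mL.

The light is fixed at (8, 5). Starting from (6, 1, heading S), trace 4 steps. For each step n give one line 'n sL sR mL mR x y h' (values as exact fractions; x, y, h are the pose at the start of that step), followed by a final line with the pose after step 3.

n=0: pose=(6,1,S); sL=100/13, sR=100/17; mL=1050/221, mR=-3000/221; mL+mR=-150/17 → advance -1; mR−mL=-4050/221 → turn -1·90°
n=1: pose=(6,2,W); sL=8, sR=200/13; mL=4/13, mR=-304/13; mL+mR=-300/13 → advance -1; mR−mL=-308/13 → turn -1·90°
n=2: pose=(7,2,N); sL=25, sR=50; mL=0, mR=-75; mL+mR=-75 → advance -1; mR−mL=-75 → turn -1·90°
n=3: pose=(7,1,E); sL=200/9, sR=8; mL=164/9, mR=-272/9; mL+mR=-12 → advance -1; mR−mL=-436/9 → turn -1·90°

0 100/13 100/17 1050/221 -3000/221 6 1 S
1 8 200/13 4/13 -304/13 6 2 W
2 25 50 0 -75 7 2 N
3 200/9 8 164/9 -272/9 7 1 E
final 6 1 S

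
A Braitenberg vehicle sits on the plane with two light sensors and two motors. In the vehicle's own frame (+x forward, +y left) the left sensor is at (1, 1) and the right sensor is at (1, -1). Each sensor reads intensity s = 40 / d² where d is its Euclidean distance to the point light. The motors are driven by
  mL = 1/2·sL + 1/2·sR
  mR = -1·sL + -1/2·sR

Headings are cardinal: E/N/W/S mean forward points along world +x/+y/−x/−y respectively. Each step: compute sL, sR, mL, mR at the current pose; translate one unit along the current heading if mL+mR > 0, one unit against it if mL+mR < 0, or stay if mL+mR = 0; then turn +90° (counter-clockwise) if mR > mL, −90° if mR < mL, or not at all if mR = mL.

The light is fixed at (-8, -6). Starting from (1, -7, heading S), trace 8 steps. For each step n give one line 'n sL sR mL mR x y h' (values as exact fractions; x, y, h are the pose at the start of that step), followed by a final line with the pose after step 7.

n=0: pose=(1,-7,S); sL=5/13, sR=10/17; mL=215/442, mR=-150/221; mL+mR=-5/26 → advance -1; mR−mL=-515/442 → turn -1·90°
n=1: pose=(1,-6,W); sL=8/13, sR=8/13; mL=8/13, mR=-12/13; mL+mR=-4/13 → advance -1; mR−mL=-20/13 → turn -1·90°
n=2: pose=(2,-6,N); sL=20/41, sR=20/61; mL=1020/2501, mR=-1630/2501; mL+mR=-10/41 → advance -1; mR−mL=-2650/2501 → turn -1·90°
n=3: pose=(2,-7,E); sL=40/121, sR=8/25; mL=984/3025, mR=-1484/3025; mL+mR=-20/121 → advance -1; mR−mL=-2468/3025 → turn -1·90°
n=4: pose=(1,-7,S); sL=5/13, sR=10/17; mL=215/442, mR=-150/221; mL+mR=-5/26 → advance -1; mR−mL=-515/442 → turn -1·90°
n=5: pose=(1,-6,W); sL=8/13, sR=8/13; mL=8/13, mR=-12/13; mL+mR=-4/13 → advance -1; mR−mL=-20/13 → turn -1·90°
n=6: pose=(2,-6,N); sL=20/41, sR=20/61; mL=1020/2501, mR=-1630/2501; mL+mR=-10/41 → advance -1; mR−mL=-2650/2501 → turn -1·90°
n=7: pose=(2,-7,E); sL=40/121, sR=8/25; mL=984/3025, mR=-1484/3025; mL+mR=-20/121 → advance -1; mR−mL=-2468/3025 → turn -1·90°

0 5/13 10/17 215/442 -150/221 1 -7 S
1 8/13 8/13 8/13 -12/13 1 -6 W
2 20/41 20/61 1020/2501 -1630/2501 2 -6 N
3 40/121 8/25 984/3025 -1484/3025 2 -7 E
4 5/13 10/17 215/442 -150/221 1 -7 S
5 8/13 8/13 8/13 -12/13 1 -6 W
6 20/41 20/61 1020/2501 -1630/2501 2 -6 N
7 40/121 8/25 984/3025 -1484/3025 2 -7 E
final 1 -7 S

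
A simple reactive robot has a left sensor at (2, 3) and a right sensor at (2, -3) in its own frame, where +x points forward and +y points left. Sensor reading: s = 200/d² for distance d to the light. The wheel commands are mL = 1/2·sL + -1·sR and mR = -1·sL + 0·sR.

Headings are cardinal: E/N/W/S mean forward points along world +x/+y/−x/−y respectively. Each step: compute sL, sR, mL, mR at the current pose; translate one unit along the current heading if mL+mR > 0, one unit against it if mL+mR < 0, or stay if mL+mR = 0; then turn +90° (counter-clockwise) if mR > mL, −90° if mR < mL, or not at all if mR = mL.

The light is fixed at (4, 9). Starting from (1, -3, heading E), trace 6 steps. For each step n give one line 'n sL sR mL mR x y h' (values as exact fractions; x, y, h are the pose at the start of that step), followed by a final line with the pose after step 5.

n=0: pose=(1,-3,E); sL=100/41, sR=100/113; mL=1550/4633, mR=-100/41; mL+mR=-9750/4633 → advance -1; mR−mL=-12850/4633 → turn -1·90°
n=1: pose=(0,-3,S); sL=200/197, sR=40/49; mL=-2980/9653, mR=-200/197; mL+mR=-12780/9653 → advance -1; mR−mL=-6820/9653 → turn -1·90°
n=2: pose=(0,-2,W); sL=25/29, sR=2; mL=-91/58, mR=-25/29; mL+mR=-141/58 → advance -1; mR−mL=41/58 → turn +1·90°
n=3: pose=(1,-2,S); sL=200/169, sR=40/41; mL=-2660/6929, mR=-200/169; mL+mR=-10860/6929 → advance -1; mR−mL=-5540/6929 → turn -1·90°
n=4: pose=(1,-1,W); sL=100/97, sR=100/37; mL=-7850/3589, mR=-100/97; mL+mR=-11550/3589 → advance -1; mR−mL=4150/3589 → turn +1·90°
n=5: pose=(2,-1,S); sL=40/29, sR=200/169; mL=-2420/4901, mR=-40/29; mL+mR=-9180/4901 → advance -1; mR−mL=-4340/4901 → turn -1·90°

0 100/41 100/113 1550/4633 -100/41 1 -3 E
1 200/197 40/49 -2980/9653 -200/197 0 -3 S
2 25/29 2 -91/58 -25/29 0 -2 W
3 200/169 40/41 -2660/6929 -200/169 1 -2 S
4 100/97 100/37 -7850/3589 -100/97 1 -1 W
5 40/29 200/169 -2420/4901 -40/29 2 -1 S
final 2 0 W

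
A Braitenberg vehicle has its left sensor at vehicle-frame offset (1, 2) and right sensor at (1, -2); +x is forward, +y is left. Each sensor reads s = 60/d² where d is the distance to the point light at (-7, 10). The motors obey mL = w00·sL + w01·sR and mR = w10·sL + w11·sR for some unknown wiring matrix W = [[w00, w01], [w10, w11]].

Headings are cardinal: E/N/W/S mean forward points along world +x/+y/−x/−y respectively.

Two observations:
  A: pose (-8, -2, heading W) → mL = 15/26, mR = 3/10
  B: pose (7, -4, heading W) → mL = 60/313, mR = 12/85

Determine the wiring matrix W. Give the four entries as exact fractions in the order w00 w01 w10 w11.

obs A: pose=(-8,-2,W) → sL=3/10, sR=15/26, mL=15/26, mR=3/10
obs B: pose=(7,-4,W) → sL=12/85, sR=60/313, mL=60/313, mR=12/85
sensor matrix S = [[3/10, 15/26], [12/85, 60/313]]; det S = -1656/69173
solve [mL_A; mL_B] = S·[w00; w01] and [mR_A; mR_B] = S·[w10; w11]:
  w00 = 0, w01 = 1, w10 = 1, w11 = 0

0 1 1 0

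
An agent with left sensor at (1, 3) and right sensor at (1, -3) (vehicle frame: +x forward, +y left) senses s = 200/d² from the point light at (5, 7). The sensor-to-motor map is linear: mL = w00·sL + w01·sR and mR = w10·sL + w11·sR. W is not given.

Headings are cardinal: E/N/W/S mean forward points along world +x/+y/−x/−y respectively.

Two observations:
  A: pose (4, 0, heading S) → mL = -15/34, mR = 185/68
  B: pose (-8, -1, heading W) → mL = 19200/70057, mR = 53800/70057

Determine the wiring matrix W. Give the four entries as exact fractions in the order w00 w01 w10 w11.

obs A: pose=(4,0,S) → sL=50/17, sR=5/2, mL=-15/34, mR=185/68
obs B: pose=(-8,-1,W) → sL=200/317, sR=200/221, mL=19200/70057, mR=53800/70057
sensor matrix S = [[50/17, 5/2], [200/317, 200/221]]; det S = 1291500/1190969
solve [mL_A; mL_B] = S·[w00; w01] and [mR_A; mR_B] = S·[w10; w11]:
  w00 = -1, w01 = 1, w10 = 1/2, w11 = 1/2

-1 1 1/2 1/2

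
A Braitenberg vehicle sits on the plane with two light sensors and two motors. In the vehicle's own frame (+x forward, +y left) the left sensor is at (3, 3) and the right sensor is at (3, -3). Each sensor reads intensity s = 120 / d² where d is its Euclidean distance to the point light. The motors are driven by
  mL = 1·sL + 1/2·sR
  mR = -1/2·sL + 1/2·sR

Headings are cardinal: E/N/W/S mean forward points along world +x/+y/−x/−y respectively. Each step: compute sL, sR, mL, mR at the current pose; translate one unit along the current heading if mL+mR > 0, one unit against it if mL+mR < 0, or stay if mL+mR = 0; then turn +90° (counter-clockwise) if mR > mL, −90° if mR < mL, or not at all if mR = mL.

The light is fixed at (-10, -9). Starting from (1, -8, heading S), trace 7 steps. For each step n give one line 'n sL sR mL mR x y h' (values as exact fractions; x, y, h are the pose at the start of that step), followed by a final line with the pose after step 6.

n=0: pose=(1,-8,S); sL=3/5, sR=30/17; mL=126/85, mR=99/170; mL+mR=351/170 → advance +1; mR−mL=-9/10 → turn -1·90°
n=1: pose=(1,-9,W); sL=120/73, sR=120/73; mL=180/73, mR=0; mL+mR=180/73 → advance +1; mR−mL=-180/73 → turn -1·90°
n=2: pose=(0,-9,N); sL=60/29, sR=60/89; mL=6210/2581, mR=-1800/2581; mL+mR=4410/2581 → advance +1; mR−mL=-90/29 → turn -1·90°
n=3: pose=(0,-8,E); sL=24/37, sR=120/173; mL=6372/6401, mR=144/6401; mL+mR=6516/6401 → advance +1; mR−mL=-36/37 → turn -1·90°
n=4: pose=(1,-8,S); sL=3/5, sR=30/17; mL=126/85, mR=99/170; mL+mR=351/170 → advance +1; mR−mL=-9/10 → turn -1·90°
n=5: pose=(1,-9,W); sL=120/73, sR=120/73; mL=180/73, mR=0; mL+mR=180/73 → advance +1; mR−mL=-180/73 → turn -1·90°
n=6: pose=(0,-9,N); sL=60/29, sR=60/89; mL=6210/2581, mR=-1800/2581; mL+mR=4410/2581 → advance +1; mR−mL=-90/29 → turn -1·90°

0 3/5 30/17 126/85 99/170 1 -8 S
1 120/73 120/73 180/73 0 1 -9 W
2 60/29 60/89 6210/2581 -1800/2581 0 -9 N
3 24/37 120/173 6372/6401 144/6401 0 -8 E
4 3/5 30/17 126/85 99/170 1 -8 S
5 120/73 120/73 180/73 0 1 -9 W
6 60/29 60/89 6210/2581 -1800/2581 0 -9 N
final 0 -8 E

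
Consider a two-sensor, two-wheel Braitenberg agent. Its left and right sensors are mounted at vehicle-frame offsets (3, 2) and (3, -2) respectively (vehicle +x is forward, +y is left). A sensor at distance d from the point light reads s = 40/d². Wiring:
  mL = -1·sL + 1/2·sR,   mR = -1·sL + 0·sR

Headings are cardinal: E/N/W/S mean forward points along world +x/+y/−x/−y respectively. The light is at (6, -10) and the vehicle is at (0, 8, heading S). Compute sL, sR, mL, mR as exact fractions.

left sensor world pos  = (2, 5); dL² = 241
right sensor world pos = (-2, 5); dR² = 289
sL = 40/241 = 40/241
sR = 40/289 = 40/289
mL = -1·sL + 1/2·sR = -6740/69649
mR = -1·sL + 0·sR = -40/241

40/241 40/289 -6740/69649 -40/241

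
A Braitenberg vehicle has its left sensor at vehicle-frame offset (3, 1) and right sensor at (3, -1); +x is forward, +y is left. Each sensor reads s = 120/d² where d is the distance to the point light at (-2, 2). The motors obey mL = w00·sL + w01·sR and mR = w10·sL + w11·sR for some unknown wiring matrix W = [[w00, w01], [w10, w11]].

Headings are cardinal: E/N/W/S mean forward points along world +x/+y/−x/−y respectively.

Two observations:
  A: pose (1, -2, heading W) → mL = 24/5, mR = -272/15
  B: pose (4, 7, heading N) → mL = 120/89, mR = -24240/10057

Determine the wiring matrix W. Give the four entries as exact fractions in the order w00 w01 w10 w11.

1 0 -1 -1

obs A: pose=(1,-2,W) → sL=24/5, sR=40/3, mL=24/5, mR=-272/15
obs B: pose=(4,7,N) → sL=120/89, sR=120/113, mL=120/89, mR=-24240/10057
sensor matrix S = [[24/5, 40/3], [120/89, 120/113]]; det S = -129536/10057
solve [mL_A; mL_B] = S·[w00; w01] and [mR_A; mR_B] = S·[w10; w11]:
  w00 = 1, w01 = 0, w10 = -1, w11 = -1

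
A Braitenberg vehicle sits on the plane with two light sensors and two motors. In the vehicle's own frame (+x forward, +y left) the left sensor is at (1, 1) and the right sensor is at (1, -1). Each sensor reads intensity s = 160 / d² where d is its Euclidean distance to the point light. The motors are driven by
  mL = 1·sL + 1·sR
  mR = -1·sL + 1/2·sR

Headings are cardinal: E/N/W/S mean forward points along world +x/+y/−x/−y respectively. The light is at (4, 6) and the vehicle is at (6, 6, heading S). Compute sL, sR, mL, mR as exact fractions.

16 80 96 24

left sensor world pos  = (7, 5); dL² = 10
right sensor world pos = (5, 5); dR² = 2
sL = 160/10 = 16
sR = 160/2 = 80
mL = 1·sL + 1·sR = 96
mR = -1·sL + 1/2·sR = 24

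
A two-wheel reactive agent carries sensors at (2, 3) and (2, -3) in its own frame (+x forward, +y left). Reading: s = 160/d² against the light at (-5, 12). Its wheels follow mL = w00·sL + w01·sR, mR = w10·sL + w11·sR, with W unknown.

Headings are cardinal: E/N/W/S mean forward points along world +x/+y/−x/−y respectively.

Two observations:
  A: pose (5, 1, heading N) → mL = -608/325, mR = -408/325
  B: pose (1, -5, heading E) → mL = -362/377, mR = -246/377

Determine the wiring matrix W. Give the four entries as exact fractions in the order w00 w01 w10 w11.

obs A: pose=(5,1,N) → sL=16/13, sR=16/25, mL=-608/325, mR=-408/325
obs B: pose=(1,-5,E) → sL=8/13, sR=10/29, mL=-362/377, mR=-246/377
sensor matrix S = [[16/13, 16/25], [8/13, 10/29]]; det S = 288/9425
solve [mL_A; mL_B] = S·[w00; w01] and [mR_A; mR_B] = S·[w10; w11]:
  w00 = -1, w01 = -1, w10 = -1/2, w11 = -1

-1 -1 -1/2 -1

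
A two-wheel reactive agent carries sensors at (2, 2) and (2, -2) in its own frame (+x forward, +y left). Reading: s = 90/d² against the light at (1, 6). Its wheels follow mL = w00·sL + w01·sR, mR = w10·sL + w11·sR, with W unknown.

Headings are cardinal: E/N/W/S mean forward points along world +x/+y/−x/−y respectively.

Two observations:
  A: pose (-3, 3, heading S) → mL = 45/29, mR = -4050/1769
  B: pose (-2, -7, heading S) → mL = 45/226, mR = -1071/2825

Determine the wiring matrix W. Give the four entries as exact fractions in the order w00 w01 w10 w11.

obs A: pose=(-3,3,S) → sL=90/29, sR=90/61, mL=45/29, mR=-4050/1769
obs B: pose=(-2,-7,S) → sL=45/113, sR=9/25, mL=45/226, mR=-1071/2825
sensor matrix S = [[90/29, 90/61], [45/113, 9/25]]; det S = 529416/999485
solve [mL_A; mL_B] = S·[w00; w01] and [mR_A; mR_B] = S·[w10; w11]:
  w00 = 1/2, w01 = 0, w10 = -1/2, w11 = -1/2

1/2 0 -1/2 -1/2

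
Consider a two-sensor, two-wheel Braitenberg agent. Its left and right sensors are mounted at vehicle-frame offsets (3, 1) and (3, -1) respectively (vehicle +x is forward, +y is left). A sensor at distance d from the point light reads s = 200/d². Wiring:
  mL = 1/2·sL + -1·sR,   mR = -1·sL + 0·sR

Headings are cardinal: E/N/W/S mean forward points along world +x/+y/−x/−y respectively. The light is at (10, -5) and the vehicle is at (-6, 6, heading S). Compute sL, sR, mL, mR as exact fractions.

200/289 200/353 -22500/102017 -200/289

left sensor world pos  = (-5, 3); dL² = 289
right sensor world pos = (-7, 3); dR² = 353
sL = 200/289 = 200/289
sR = 200/353 = 200/353
mL = 1/2·sL + -1·sR = -22500/102017
mR = -1·sL + 0·sR = -200/289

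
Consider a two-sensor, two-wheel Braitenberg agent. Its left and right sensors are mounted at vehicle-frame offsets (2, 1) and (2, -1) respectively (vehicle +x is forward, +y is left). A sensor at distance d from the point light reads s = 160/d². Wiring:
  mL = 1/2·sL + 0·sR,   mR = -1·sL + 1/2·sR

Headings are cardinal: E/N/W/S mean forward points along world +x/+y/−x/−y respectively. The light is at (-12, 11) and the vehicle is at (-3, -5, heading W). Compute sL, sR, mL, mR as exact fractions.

left sensor world pos  = (-5, -6); dL² = 338
right sensor world pos = (-5, -4); dR² = 274
sL = 160/338 = 80/169
sR = 160/274 = 80/137
mL = 1/2·sL + 0·sR = 40/169
mR = -1·sL + 1/2·sR = -4200/23153

80/169 80/137 40/169 -4200/23153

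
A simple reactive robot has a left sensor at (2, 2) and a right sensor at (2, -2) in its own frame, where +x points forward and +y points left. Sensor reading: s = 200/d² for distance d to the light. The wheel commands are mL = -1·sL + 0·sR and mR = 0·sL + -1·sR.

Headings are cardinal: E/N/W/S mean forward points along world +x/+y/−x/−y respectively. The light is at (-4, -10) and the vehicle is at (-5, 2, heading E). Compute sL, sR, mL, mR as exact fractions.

left sensor world pos  = (-3, 4); dL² = 197
right sensor world pos = (-3, 0); dR² = 101
sL = 200/197 = 200/197
sR = 200/101 = 200/101
mL = -1·sL + 0·sR = -200/197
mR = 0·sL + -1·sR = -200/101

200/197 200/101 -200/197 -200/101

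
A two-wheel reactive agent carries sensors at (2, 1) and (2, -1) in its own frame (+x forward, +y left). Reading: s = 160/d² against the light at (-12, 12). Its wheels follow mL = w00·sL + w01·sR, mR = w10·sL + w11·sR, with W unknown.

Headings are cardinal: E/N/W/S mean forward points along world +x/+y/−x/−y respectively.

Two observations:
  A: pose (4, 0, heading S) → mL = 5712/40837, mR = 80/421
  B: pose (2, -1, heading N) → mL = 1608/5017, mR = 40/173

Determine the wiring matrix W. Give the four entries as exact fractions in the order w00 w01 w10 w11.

obs A: pose=(4,0,S) → sL=32/97, sR=160/421, mL=5712/40837, mR=80/421
obs B: pose=(2,-1,N) → sL=16/29, sR=80/173, mL=1608/5017, mR=40/173
sensor matrix S = [[32/97, 160/421], [16/29, 80/173]]; det S = -11704320/204879229
solve [mL_A; mL_B] = S·[w00; w01] and [mR_A; mR_B] = S·[w10; w11]:
  w00 = 1, w01 = -1/2, w10 = 0, w11 = 1/2

1 -1/2 0 1/2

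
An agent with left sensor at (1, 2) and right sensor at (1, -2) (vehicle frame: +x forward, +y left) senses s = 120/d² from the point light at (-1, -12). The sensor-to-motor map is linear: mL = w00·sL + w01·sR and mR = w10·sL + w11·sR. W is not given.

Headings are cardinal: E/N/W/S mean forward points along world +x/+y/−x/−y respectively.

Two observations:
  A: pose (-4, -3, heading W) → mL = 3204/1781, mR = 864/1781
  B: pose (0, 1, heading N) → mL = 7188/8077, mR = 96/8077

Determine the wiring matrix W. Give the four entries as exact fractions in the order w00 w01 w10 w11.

1/2 1 1/2 -1/2

obs A: pose=(-4,-3,W) → sL=24/13, sR=120/137, mL=3204/1781, mR=864/1781
obs B: pose=(0,1,N) → sL=120/197, sR=24/41, mL=7188/8077, mR=96/8077
sensor matrix S = [[24/13, 120/137], [120/197, 24/41]]; det S = 7870464/14385137
solve [mL_A; mL_B] = S·[w00; w01] and [mR_A; mR_B] = S·[w10; w11]:
  w00 = 1/2, w01 = 1, w10 = 1/2, w11 = -1/2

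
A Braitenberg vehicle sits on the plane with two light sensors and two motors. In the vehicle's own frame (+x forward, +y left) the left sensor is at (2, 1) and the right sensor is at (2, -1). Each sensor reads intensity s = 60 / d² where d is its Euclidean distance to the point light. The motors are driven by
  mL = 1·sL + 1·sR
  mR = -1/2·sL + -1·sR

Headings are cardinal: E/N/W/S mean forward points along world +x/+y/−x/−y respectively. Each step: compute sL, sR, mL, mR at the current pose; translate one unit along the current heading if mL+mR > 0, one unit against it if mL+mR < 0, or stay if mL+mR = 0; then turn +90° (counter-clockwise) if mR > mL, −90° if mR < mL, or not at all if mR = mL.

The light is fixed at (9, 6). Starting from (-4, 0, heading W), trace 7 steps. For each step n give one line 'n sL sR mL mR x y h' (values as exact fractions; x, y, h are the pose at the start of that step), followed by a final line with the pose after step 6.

n=0: pose=(-4,0,W); sL=30/137, sR=6/25; mL=1572/3425, mR=-1197/3425; mL+mR=15/137 → advance +1; mR−mL=-2769/3425 → turn -1·90°
n=1: pose=(-5,0,N); sL=60/241, sR=12/37; mL=5112/8917, mR=-4002/8917; mL+mR=30/241 → advance +1; mR−mL=-9114/8917 → turn -1·90°
n=2: pose=(-5,1,E); sL=3/8, sR=1/3; mL=17/24, mR=-25/48; mL+mR=3/16 → advance +1; mR−mL=-59/48 → turn -1·90°
n=3: pose=(-4,1,S); sL=60/193, sR=12/49; mL=5256/9457, mR=-3786/9457; mL+mR=30/193 → advance +1; mR−mL=-9042/9457 → turn -1·90°
n=4: pose=(-4,0,W); sL=30/137, sR=6/25; mL=1572/3425, mR=-1197/3425; mL+mR=15/137 → advance +1; mR−mL=-2769/3425 → turn -1·90°
n=5: pose=(-5,0,N); sL=60/241, sR=12/37; mL=5112/8917, mR=-4002/8917; mL+mR=30/241 → advance +1; mR−mL=-9114/8917 → turn -1·90°
n=6: pose=(-5,1,E); sL=3/8, sR=1/3; mL=17/24, mR=-25/48; mL+mR=3/16 → advance +1; mR−mL=-59/48 → turn -1·90°

0 30/137 6/25 1572/3425 -1197/3425 -4 0 W
1 60/241 12/37 5112/8917 -4002/8917 -5 0 N
2 3/8 1/3 17/24 -25/48 -5 1 E
3 60/193 12/49 5256/9457 -3786/9457 -4 1 S
4 30/137 6/25 1572/3425 -1197/3425 -4 0 W
5 60/241 12/37 5112/8917 -4002/8917 -5 0 N
6 3/8 1/3 17/24 -25/48 -5 1 E
final -4 1 S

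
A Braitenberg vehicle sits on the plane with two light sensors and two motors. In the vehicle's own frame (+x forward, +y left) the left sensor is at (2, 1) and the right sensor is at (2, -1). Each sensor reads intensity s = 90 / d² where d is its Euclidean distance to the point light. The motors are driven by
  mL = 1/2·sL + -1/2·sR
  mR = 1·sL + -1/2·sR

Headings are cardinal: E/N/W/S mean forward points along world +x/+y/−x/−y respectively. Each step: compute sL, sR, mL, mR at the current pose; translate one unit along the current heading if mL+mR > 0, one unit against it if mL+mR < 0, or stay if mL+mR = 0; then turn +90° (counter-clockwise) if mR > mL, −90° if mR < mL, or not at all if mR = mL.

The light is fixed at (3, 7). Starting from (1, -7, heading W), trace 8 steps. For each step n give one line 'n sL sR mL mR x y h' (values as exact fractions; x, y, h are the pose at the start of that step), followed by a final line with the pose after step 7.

n=0: pose=(1,-7,W); sL=90/241, sR=18/37; mL=-504/8917, mR=1161/8917; mL+mR=657/8917 → advance +1; mR−mL=45/241 → turn +1·90°
n=1: pose=(0,-7,S); sL=9/26, sR=45/136; mL=27/3536, mR=639/3536; mL+mR=333/1768 → advance +1; mR−mL=9/52 → turn +1·90°
n=2: pose=(0,-8,E); sL=90/197, sR=90/257; mL=2700/50629, mR=14265/50629; mL+mR=16965/50629 → advance +1; mR−mL=45/197 → turn +1·90°
n=3: pose=(1,-8,N); sL=45/89, sR=9/17; mL=-18/1513, mR=729/3026; mL+mR=693/3026 → advance +1; mR−mL=45/178 → turn +1·90°
n=4: pose=(1,-7,W); sL=90/241, sR=18/37; mL=-504/8917, mR=1161/8917; mL+mR=657/8917 → advance +1; mR−mL=45/241 → turn +1·90°
n=5: pose=(0,-7,S); sL=9/26, sR=45/136; mL=27/3536, mR=639/3536; mL+mR=333/1768 → advance +1; mR−mL=9/52 → turn +1·90°
n=6: pose=(0,-8,E); sL=90/197, sR=90/257; mL=2700/50629, mR=14265/50629; mL+mR=16965/50629 → advance +1; mR−mL=45/197 → turn +1·90°
n=7: pose=(1,-8,N); sL=45/89, sR=9/17; mL=-18/1513, mR=729/3026; mL+mR=693/3026 → advance +1; mR−mL=45/178 → turn +1·90°

0 90/241 18/37 -504/8917 1161/8917 1 -7 W
1 9/26 45/136 27/3536 639/3536 0 -7 S
2 90/197 90/257 2700/50629 14265/50629 0 -8 E
3 45/89 9/17 -18/1513 729/3026 1 -8 N
4 90/241 18/37 -504/8917 1161/8917 1 -7 W
5 9/26 45/136 27/3536 639/3536 0 -7 S
6 90/197 90/257 2700/50629 14265/50629 0 -8 E
7 45/89 9/17 -18/1513 729/3026 1 -8 N
final 1 -7 W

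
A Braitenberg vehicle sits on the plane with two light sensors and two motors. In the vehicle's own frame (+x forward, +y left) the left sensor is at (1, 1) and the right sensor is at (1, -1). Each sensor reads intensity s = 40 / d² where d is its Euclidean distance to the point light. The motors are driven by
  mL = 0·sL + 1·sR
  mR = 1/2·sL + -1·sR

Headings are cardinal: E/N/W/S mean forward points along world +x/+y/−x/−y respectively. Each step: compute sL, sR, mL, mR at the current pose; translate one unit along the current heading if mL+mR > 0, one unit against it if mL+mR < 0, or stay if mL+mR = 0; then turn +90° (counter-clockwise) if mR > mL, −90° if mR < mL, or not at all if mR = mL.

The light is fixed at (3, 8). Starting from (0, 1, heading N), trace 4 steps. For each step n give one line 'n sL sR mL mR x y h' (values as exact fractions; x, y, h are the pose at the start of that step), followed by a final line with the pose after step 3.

0 10/13 1 1 -8/13 0 1 N
1 40/29 40/53 40/53 -100/1537 0 2 E
2 4/5 20/29 20/29 -42/145 1 2 S
3 40/73 8/9 8/9 -404/657 1 1 W
final 0 1 N

n=0: pose=(0,1,N); sL=10/13, sR=1; mL=1, mR=-8/13; mL+mR=5/13 → advance +1; mR−mL=-21/13 → turn -1·90°
n=1: pose=(0,2,E); sL=40/29, sR=40/53; mL=40/53, mR=-100/1537; mL+mR=20/29 → advance +1; mR−mL=-1260/1537 → turn -1·90°
n=2: pose=(1,2,S); sL=4/5, sR=20/29; mL=20/29, mR=-42/145; mL+mR=2/5 → advance +1; mR−mL=-142/145 → turn -1·90°
n=3: pose=(1,1,W); sL=40/73, sR=8/9; mL=8/9, mR=-404/657; mL+mR=20/73 → advance +1; mR−mL=-988/657 → turn -1·90°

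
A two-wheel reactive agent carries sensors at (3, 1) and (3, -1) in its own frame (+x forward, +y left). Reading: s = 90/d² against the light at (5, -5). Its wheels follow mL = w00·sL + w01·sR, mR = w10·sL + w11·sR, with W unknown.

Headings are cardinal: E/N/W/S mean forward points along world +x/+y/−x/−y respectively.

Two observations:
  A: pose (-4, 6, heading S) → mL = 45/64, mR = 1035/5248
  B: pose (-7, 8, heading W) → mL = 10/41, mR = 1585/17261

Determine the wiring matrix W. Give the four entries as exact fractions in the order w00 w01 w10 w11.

obs A: pose=(-4,6,S) → sL=45/64, sR=45/82, mL=45/64, mR=1035/5248
obs B: pose=(-7,8,W) → sL=10/41, sR=90/421, mL=10/41, mR=1585/17261
sensor matrix S = [[45/64, 45/82], [10/41, 90/421]]; det S = 372825/22646432
solve [mL_A; mL_B] = S·[w00; w01] and [mR_A; mR_B] = S·[w10; w11]:
  w00 = 1, w01 = 0, w10 = -1/2, w11 = 1

1 0 -1/2 1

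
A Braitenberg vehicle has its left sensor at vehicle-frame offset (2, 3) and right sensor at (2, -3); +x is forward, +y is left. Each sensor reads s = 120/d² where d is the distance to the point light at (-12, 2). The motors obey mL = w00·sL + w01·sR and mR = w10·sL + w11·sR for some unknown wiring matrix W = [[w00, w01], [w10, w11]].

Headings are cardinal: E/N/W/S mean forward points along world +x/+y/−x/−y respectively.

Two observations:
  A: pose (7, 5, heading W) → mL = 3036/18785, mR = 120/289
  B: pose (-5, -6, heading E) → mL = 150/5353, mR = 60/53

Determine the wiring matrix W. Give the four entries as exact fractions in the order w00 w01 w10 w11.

obs A: pose=(7,5,W) → sL=120/289, sR=24/65, mL=3036/18785, mR=120/289
obs B: pose=(-5,-6,E) → sL=60/53, sR=60/101, mL=150/5353, mR=60/53
sensor matrix S = [[120/289, 24/65], [60/53, 60/101]]; det S = -3445632/20111221
solve [mL_A; mL_B] = S·[w00; w01] and [mR_A; mR_B] = S·[w10; w11]:
  w00 = -1/2, w01 = 1, w10 = 1, w11 = 0

-1/2 1 1 0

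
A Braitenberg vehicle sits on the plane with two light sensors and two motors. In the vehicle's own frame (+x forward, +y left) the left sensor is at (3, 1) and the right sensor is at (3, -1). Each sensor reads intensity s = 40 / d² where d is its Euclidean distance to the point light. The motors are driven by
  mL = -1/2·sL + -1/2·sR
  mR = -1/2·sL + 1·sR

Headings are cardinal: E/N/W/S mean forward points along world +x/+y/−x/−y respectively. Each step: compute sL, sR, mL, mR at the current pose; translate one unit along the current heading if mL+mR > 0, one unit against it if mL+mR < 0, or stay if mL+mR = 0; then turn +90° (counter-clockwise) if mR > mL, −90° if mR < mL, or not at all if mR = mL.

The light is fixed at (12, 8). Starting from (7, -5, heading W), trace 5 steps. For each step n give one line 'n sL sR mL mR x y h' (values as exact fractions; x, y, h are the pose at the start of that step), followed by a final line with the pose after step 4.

0 2/13 5/26 -9/52 3/26 7 -5 W
1 8/53 40/281 -2184/14893 996/14893 8 -5 S
2 20/61 4/17 -292/1037 74/1037 8 -4 E
3 40/117 40/97 -4280/11349 2740/11349 7 -4 N
4 2/13 5/26 -9/52 3/26 7 -5 W
final 8 -5 S

n=0: pose=(7,-5,W); sL=2/13, sR=5/26; mL=-9/52, mR=3/26; mL+mR=-3/52 → advance -1; mR−mL=15/52 → turn +1·90°
n=1: pose=(8,-5,S); sL=8/53, sR=40/281; mL=-2184/14893, mR=996/14893; mL+mR=-1188/14893 → advance -1; mR−mL=60/281 → turn +1·90°
n=2: pose=(8,-4,E); sL=20/61, sR=4/17; mL=-292/1037, mR=74/1037; mL+mR=-218/1037 → advance -1; mR−mL=6/17 → turn +1·90°
n=3: pose=(7,-4,N); sL=40/117, sR=40/97; mL=-4280/11349, mR=2740/11349; mL+mR=-1540/11349 → advance -1; mR−mL=60/97 → turn +1·90°
n=4: pose=(7,-5,W); sL=2/13, sR=5/26; mL=-9/52, mR=3/26; mL+mR=-3/52 → advance -1; mR−mL=15/52 → turn +1·90°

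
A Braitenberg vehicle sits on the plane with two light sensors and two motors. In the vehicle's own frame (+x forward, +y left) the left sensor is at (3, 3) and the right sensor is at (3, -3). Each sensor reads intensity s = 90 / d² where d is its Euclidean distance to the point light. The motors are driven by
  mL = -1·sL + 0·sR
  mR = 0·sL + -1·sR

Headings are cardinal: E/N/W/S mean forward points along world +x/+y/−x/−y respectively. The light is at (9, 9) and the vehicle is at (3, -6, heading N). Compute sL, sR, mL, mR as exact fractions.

left sensor world pos  = (0, -3); dL² = 225
right sensor world pos = (6, -3); dR² = 153
sL = 90/225 = 2/5
sR = 90/153 = 10/17
mL = -1·sL + 0·sR = -2/5
mR = 0·sL + -1·sR = -10/17

2/5 10/17 -2/5 -10/17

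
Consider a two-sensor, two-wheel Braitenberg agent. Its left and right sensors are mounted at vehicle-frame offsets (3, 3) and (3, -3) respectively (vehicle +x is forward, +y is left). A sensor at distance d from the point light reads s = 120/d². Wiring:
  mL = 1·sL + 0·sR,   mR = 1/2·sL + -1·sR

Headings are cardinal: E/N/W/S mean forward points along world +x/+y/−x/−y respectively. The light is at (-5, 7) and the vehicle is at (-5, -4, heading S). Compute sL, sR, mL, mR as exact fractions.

left sensor world pos  = (-2, -7); dL² = 205
right sensor world pos = (-8, -7); dR² = 205
sL = 120/205 = 24/41
sR = 120/205 = 24/41
mL = 1·sL + 0·sR = 24/41
mR = 1/2·sL + -1·sR = -12/41

24/41 24/41 24/41 -12/41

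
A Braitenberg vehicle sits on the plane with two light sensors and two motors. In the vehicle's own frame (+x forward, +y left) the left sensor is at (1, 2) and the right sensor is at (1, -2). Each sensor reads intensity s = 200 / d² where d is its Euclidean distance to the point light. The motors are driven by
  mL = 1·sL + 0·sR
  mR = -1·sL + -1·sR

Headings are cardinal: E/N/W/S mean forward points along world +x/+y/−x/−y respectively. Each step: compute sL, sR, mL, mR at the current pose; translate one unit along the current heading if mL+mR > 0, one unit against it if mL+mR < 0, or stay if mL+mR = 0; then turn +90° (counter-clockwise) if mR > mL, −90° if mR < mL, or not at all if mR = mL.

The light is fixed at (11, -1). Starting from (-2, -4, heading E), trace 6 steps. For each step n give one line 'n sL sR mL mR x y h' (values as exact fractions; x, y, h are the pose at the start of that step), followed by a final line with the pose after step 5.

n=0: pose=(-2,-4,E); sL=40/29, sR=200/169; mL=40/29, mR=-12560/4901; mL+mR=-200/169 → advance -1; mR−mL=-19320/4901 → turn -1·90°
n=1: pose=(-3,-4,S); sL=5/4, sR=25/34; mL=5/4, mR=-135/68; mL+mR=-25/34 → advance -1; mR−mL=-55/17 → turn -1·90°
n=2: pose=(-3,-3,W); sL=200/241, sR=8/9; mL=200/241, mR=-3728/2169; mL+mR=-8/9 → advance -1; mR−mL=-5528/2169 → turn -1·90°
n=3: pose=(-2,-3,N); sL=100/113, sR=100/61; mL=100/113, mR=-17400/6893; mL+mR=-100/61 → advance -1; mR−mL=-23500/6893 → turn -1·90°
n=4: pose=(-2,-4,E); sL=40/29, sR=200/169; mL=40/29, mR=-12560/4901; mL+mR=-200/169 → advance -1; mR−mL=-19320/4901 → turn -1·90°
n=5: pose=(-3,-4,S); sL=5/4, sR=25/34; mL=5/4, mR=-135/68; mL+mR=-25/34 → advance -1; mR−mL=-55/17 → turn -1·90°

0 40/29 200/169 40/29 -12560/4901 -2 -4 E
1 5/4 25/34 5/4 -135/68 -3 -4 S
2 200/241 8/9 200/241 -3728/2169 -3 -3 W
3 100/113 100/61 100/113 -17400/6893 -2 -3 N
4 40/29 200/169 40/29 -12560/4901 -2 -4 E
5 5/4 25/34 5/4 -135/68 -3 -4 S
final -3 -3 W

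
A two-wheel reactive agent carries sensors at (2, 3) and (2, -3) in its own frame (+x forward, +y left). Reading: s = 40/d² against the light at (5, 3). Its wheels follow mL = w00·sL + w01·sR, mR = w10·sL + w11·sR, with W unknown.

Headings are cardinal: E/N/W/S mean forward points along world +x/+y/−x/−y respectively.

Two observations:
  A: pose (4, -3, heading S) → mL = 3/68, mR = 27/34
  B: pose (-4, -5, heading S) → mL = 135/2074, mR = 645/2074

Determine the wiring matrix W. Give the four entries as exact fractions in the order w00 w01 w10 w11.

1/2 -1/2 1/2 1

obs A: pose=(4,-3,S) → sL=10/17, sR=1/2, mL=3/68, mR=27/34
obs B: pose=(-4,-5,S) → sL=5/17, sR=10/61, mL=135/2074, mR=645/2074
sensor matrix S = [[10/17, 1/2], [5/17, 10/61]]; det S = -105/2074
solve [mL_A; mL_B] = S·[w00; w01] and [mR_A; mR_B] = S·[w10; w11]:
  w00 = 1/2, w01 = -1/2, w10 = 1/2, w11 = 1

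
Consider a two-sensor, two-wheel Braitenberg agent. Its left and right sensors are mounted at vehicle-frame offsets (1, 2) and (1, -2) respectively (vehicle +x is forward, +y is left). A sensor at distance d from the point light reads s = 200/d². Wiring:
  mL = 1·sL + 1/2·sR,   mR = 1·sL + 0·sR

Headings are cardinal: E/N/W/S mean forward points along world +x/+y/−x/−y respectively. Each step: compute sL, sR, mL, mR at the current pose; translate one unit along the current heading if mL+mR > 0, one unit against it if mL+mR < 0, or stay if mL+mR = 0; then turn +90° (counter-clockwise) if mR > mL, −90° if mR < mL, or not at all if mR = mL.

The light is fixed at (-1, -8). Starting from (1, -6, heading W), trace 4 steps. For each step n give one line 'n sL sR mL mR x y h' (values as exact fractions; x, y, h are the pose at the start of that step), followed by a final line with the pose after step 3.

0 200 200/17 3500/17 200 1 -6 W
1 20 100/9 230/9 20 0 -6 N
2 200/29 40 780/29 200/29 0 -5 E
3 10 50 35 10 1 -5 S
final 1 -6 W

n=0: pose=(1,-6,W); sL=200, sR=200/17; mL=3500/17, mR=200; mL+mR=6900/17 → advance +1; mR−mL=-100/17 → turn -1·90°
n=1: pose=(0,-6,N); sL=20, sR=100/9; mL=230/9, mR=20; mL+mR=410/9 → advance +1; mR−mL=-50/9 → turn -1·90°
n=2: pose=(0,-5,E); sL=200/29, sR=40; mL=780/29, mR=200/29; mL+mR=980/29 → advance +1; mR−mL=-20 → turn -1·90°
n=3: pose=(1,-5,S); sL=10, sR=50; mL=35, mR=10; mL+mR=45 → advance +1; mR−mL=-25 → turn -1·90°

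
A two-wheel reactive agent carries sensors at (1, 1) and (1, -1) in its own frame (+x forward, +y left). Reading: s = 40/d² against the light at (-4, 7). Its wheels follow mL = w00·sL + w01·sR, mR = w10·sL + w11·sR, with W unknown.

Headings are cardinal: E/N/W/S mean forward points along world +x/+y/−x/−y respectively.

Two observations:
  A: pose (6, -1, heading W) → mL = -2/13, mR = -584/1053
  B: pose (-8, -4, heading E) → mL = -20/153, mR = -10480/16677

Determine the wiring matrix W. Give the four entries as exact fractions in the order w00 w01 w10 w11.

0 -1/2 -1 -1

obs A: pose=(6,-1,W) → sL=20/81, sR=4/13, mL=-2/13, mR=-584/1053
obs B: pose=(-8,-4,E) → sL=40/109, sR=40/153, mL=-20/153, mR=-10480/16677
sensor matrix S = [[20/81, 4/13], [40/109, 40/153]]; det S = -849280/17560881
solve [mL_A; mL_B] = S·[w00; w01] and [mR_A; mR_B] = S·[w10; w11]:
  w00 = 0, w01 = -1/2, w10 = -1, w11 = -1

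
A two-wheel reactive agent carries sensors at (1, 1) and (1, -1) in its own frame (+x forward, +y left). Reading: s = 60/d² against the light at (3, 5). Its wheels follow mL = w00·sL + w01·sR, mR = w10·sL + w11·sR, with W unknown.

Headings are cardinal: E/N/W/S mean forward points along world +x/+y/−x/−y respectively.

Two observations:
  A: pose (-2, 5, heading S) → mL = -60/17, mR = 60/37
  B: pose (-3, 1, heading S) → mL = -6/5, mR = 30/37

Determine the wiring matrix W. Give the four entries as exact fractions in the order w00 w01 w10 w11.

-1 0 0 1

obs A: pose=(-2,5,S) → sL=60/17, sR=60/37, mL=-60/17, mR=60/37
obs B: pose=(-3,1,S) → sL=6/5, sR=30/37, mL=-6/5, mR=30/37
sensor matrix S = [[60/17, 60/37], [6/5, 30/37]]; det S = 576/629
solve [mL_A; mL_B] = S·[w00; w01] and [mR_A; mR_B] = S·[w10; w11]:
  w00 = -1, w01 = 0, w10 = 0, w11 = 1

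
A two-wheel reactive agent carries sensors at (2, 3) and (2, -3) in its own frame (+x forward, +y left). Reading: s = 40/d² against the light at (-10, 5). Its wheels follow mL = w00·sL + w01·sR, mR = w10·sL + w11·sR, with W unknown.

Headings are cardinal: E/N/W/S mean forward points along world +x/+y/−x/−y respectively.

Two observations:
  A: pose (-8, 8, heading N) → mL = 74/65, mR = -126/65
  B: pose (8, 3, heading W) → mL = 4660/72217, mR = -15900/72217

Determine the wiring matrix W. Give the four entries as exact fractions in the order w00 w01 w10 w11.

1 -1/2 -1 -1/2

obs A: pose=(-8,8,N) → sL=20/13, sR=4/5, mL=74/65, mR=-126/65
obs B: pose=(8,3,W) → sL=40/281, sR=40/257, mL=4660/72217, mR=-15900/72217
sensor matrix S = [[20/13, 4/5], [40/281, 40/257]]; det S = 117888/938821
solve [mL_A; mL_B] = S·[w00; w01] and [mR_A; mR_B] = S·[w10; w11]:
  w00 = 1, w01 = -1/2, w10 = -1, w11 = -1/2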